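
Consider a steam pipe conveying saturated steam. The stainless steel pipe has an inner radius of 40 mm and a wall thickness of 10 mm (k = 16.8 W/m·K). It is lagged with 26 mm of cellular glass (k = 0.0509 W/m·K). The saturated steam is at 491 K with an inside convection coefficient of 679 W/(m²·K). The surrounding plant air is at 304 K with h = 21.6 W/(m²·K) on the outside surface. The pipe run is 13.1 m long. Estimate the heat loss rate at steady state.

Q ≈ 1730 W

Per-layer cylindrical resistances, series-summed:
R_inner film = 1/(h_i·2πr₁L) = 1/(679×2π×0.04×13.1) = 4.473×10^-4 K/W
R_stainless steel pipe wall = ln(50/40)/(2π×16.8×13.1) = 1.614×10^-4 K/W
R_cellular glass = ln(76/50)/(2π×0.0509×13.1) = 0.09994 K/W
R_outer film = 1/(h_o·2πr_oL) = 1/(21.6×2π×0.076×13.1) = 0.007401 K/W
R_total = 0.108 K/W
Q = ΔT/R_total = 187/0.108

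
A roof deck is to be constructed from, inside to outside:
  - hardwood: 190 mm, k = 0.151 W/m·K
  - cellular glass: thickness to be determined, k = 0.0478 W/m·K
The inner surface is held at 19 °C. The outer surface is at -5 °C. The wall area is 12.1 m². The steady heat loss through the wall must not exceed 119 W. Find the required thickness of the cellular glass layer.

Using the resistance-network approach (series):
R_hardwood = L/(kA) = 0.19/(0.151×12.1) = 0.104 K/W
Sum of the known resistances R_other = 0.104 K/W
Required total resistance R_tot = ΔT/Q_allow = 24/119 = 0.2017 K/W
R_cellular glass = R_tot − R_other = 0.09769 K/W
L = R·k·A = 0.09769×0.0478×12.1

L ≈ 56.5 mm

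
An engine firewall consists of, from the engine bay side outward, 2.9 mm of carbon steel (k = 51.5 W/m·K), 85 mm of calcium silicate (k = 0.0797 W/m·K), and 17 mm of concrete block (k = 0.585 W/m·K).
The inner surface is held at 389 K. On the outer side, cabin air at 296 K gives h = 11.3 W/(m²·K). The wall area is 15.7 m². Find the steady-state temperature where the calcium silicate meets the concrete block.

Treating each layer as a thermal resistance in series:
R_carbon steel = L/(kA) = 0.0029/(51.5×15.7) = 3.587×10^-6 K/W
R_calcium silicate = L/(kA) = 0.085/(0.0797×15.7) = 0.06793 K/W
R_concrete block = L/(kA) = 0.017/(0.585×15.7) = 0.001851 K/W
R_outer film = 1/(h_o·A) = 1/(11.3×15.7) = 0.005637 K/W
R_total = 0.07542 K/W;  Q = ΔT/R_total = 93/0.07542 = 1233 W
T_interface = T_inner − Q·ΣR(inner→interface) = 389 − 1230×0.06793

T ≈ 305 K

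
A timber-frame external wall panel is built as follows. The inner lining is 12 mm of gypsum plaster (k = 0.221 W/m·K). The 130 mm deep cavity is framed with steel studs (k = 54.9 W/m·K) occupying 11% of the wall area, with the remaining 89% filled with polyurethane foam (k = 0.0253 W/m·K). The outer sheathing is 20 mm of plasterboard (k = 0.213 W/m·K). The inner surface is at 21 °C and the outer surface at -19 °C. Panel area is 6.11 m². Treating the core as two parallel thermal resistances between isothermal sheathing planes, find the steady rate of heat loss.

Sheathing layers in series; stud and cavity paths in parallel between them.
R_inner = 0.012/(0.221×6.11) = 0.008887 K/W
R_stud  = 0.13/(54.9×0.11×6.11) = 0.003523 K/W
R_cav   = 0.13/(0.0253×0.89×6.11) = 0.9449 K/W
1/R_core = 1/R_stud + 1/R_cav → R_core = 0.00351 K/W
R_outer = 0.02/(0.213×6.11) = 0.01537 K/W
R_total = 0.02776 K/W
Q = ΔT/R_total = 40/0.02776

Q ≈ 1440 W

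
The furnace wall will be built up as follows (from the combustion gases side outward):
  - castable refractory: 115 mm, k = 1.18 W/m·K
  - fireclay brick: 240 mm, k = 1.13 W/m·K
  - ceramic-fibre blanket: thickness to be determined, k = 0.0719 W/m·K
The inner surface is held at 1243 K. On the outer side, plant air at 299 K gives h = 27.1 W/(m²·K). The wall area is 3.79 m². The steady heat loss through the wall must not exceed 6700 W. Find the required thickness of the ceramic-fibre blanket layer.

Model the wall as resistances in series:
R_castable refractory = L/(kA) = 0.115/(1.18×3.79) = 0.02571 K/W
R_fireclay brick = L/(kA) = 0.24/(1.13×3.79) = 0.05604 K/W
R_outer film = 1/(h_o·A) = 1/(27.1×3.79) = 0.009736 K/W
Sum of the known resistances R_other = 0.09149 K/W
Required total resistance R_tot = ΔT/Q_allow = 944/6700 = 0.1409 K/W
R_ceramic-fibre blanket = R_tot − R_other = 0.04941 K/W
L = R·k·A = 0.04941×0.0719×3.79

L ≈ 13.5 mm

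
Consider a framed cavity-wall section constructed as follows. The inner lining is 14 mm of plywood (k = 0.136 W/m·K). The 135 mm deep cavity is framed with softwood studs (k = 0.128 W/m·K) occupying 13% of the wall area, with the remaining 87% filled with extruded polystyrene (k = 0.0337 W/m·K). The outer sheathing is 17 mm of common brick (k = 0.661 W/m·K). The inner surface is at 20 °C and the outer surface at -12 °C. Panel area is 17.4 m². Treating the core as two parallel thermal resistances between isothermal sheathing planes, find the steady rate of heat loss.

Sheathing layers in series; stud and cavity paths in parallel between them.
R_inner = 0.014/(0.136×17.4) = 0.005916 K/W
R_stud  = 0.135/(0.128×0.13×17.4) = 0.4663 K/W
R_cav   = 0.135/(0.0337×0.87×17.4) = 0.2646 K/W
1/R_core = 1/R_stud + 1/R_cav → R_core = 0.1688 K/W
R_outer = 0.017/(0.661×17.4) = 0.001478 K/W
R_total = 0.1762 K/W
Q = ΔT/R_total = 32/0.1762

Q ≈ 182 W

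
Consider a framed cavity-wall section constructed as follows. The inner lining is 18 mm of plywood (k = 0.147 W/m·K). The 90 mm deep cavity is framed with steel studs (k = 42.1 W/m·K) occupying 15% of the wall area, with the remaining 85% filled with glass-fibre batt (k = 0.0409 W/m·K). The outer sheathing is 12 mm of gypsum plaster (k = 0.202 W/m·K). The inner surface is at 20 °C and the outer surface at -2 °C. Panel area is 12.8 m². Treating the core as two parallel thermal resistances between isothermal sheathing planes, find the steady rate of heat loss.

Sheathing layers in series; stud and cavity paths in parallel between them.
R_inner = 0.018/(0.147×12.8) = 0.009566 K/W
R_stud  = 0.09/(42.1×0.15×12.8) = 0.001113 K/W
R_cav   = 0.09/(0.0409×0.85×12.8) = 0.2023 K/W
1/R_core = 1/R_stud + 1/R_cav → R_core = 0.001107 K/W
R_outer = 0.012/(0.202×12.8) = 0.004641 K/W
R_total = 0.01531 K/W
Q = ΔT/R_total = 22/0.01531

Q ≈ 1440 W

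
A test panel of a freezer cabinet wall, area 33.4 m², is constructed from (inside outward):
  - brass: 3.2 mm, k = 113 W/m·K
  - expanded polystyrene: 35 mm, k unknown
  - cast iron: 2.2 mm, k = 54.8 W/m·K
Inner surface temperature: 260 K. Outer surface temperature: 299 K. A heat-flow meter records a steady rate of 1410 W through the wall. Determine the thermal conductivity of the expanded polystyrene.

k ≈ 0.0379 W/(m·K)

Using the resistance-network approach (series):
R_brass = L/(kA) = 0.0032/(113×33.4) = 8.479×10^-7 K/W
R_cast iron = L/(kA) = 0.0022/(54.8×33.4) = 1.202×10^-6 K/W
Sum of known resistances R_other = 2.05×10^-6 K/W
Total R = ΔT/Q = 39/1410 = 0.02766 K/W
R_expanded polystyrene = R_total − R_other = 0.02766 K/W
k = L/(R·A) = 0.035/(0.02766×33.4)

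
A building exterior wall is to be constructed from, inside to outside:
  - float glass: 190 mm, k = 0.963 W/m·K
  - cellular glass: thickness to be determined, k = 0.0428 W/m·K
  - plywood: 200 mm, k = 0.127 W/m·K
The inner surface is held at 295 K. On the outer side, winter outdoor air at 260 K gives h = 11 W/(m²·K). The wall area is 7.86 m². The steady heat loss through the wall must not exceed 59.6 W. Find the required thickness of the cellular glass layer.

Series thermal resistances:
R_float glass = L/(kA) = 0.19/(0.963×7.86) = 0.0251 K/W
R_plywood = L/(kA) = 0.2/(0.127×7.86) = 0.2004 K/W
R_outer film = 1/(h_o·A) = 1/(11×7.86) = 0.01157 K/W
Sum of the known resistances R_other = 0.237 K/W
Required total resistance R_tot = ΔT/Q_allow = 35/59.6 = 0.5872 K/W
R_cellular glass = R_tot − R_other = 0.3502 K/W
L = R·k·A = 0.3502×0.0428×7.86

L ≈ 118 mm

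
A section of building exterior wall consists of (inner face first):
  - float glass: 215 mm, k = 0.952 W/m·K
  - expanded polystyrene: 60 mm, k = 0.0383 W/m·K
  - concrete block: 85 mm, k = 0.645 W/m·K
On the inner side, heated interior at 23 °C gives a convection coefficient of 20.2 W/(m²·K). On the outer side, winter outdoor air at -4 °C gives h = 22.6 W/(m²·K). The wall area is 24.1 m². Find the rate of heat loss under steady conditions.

Q ≈ 322 W

Treating each layer as a thermal resistance in series:
R_inner film = 1/(h_i·A) = 1/(20.2×24.1) = 0.002054 K/W
R_float glass = L/(kA) = 0.215/(0.952×24.1) = 0.009371 K/W
R_expanded polystyrene = L/(kA) = 0.06/(0.0383×24.1) = 0.065 K/W
R_concrete block = L/(kA) = 0.085/(0.645×24.1) = 0.005468 K/W
R_outer film = 1/(h_o·A) = 1/(22.6×24.1) = 0.001836 K/W
R_total = 0.08373 K/W
Q = ΔT / R_total = 27 / 0.08373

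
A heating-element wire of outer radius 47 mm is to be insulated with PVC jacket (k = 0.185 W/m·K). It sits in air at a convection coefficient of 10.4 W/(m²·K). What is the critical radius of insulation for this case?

For a cylinder r_cr = k/h = 0.185/10.4
r_cr = 17.8 mm; since the bare radius (47 mm) is above r_cr, any added insulation will reduce heat loss.

r_cr ≈ 17.8 mm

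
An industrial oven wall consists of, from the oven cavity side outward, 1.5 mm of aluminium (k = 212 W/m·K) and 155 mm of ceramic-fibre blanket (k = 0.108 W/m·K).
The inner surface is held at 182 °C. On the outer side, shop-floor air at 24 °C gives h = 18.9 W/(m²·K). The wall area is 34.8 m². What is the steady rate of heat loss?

Q ≈ 3690 W

Model the wall as resistances in series:
R_aluminium = L/(kA) = 0.0015/(212×34.8) = 2.033×10^-7 K/W
R_ceramic-fibre blanket = L/(kA) = 0.155/(0.108×34.8) = 0.04124 K/W
R_outer film = 1/(h_o·A) = 1/(18.9×34.8) = 0.00152 K/W
R_total = 0.04276 K/W
Q = ΔT / R_total = 158 / 0.04276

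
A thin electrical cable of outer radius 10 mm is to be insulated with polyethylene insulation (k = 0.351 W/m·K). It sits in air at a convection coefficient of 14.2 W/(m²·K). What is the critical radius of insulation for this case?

r_cr ≈ 24.7 mm

For a cylinder r_cr = k/h = 0.351/14.2
r_cr = 24.7 mm; since the bare radius (10 mm) is below r_cr, adding a thin layer of insulation will *increase* heat loss.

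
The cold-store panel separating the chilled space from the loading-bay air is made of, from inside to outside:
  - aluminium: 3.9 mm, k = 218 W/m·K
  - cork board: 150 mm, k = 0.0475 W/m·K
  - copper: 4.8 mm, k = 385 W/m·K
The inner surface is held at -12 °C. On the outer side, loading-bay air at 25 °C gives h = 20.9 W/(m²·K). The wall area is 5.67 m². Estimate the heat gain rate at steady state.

Series thermal resistances:
R_aluminium = L/(kA) = 0.0039/(218×5.67) = 3.155×10^-6 K/W
R_cork board = L/(kA) = 0.15/(0.0475×5.67) = 0.5569 K/W
R_copper = L/(kA) = 0.0048/(385×5.67) = 2.199×10^-6 K/W
R_outer film = 1/(h_o·A) = 1/(20.9×5.67) = 0.008439 K/W
R_total = 0.5654 K/W
Q = ΔT / R_total = 37 / 0.5654

Q ≈ 65.4 W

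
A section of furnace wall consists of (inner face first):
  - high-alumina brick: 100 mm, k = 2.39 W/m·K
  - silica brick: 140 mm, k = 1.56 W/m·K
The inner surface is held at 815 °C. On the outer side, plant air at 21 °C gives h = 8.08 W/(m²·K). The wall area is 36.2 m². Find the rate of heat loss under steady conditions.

Q ≈ 113000 W

Series thermal resistances:
R_high-alumina brick = L/(kA) = 0.1/(2.39×36.2) = 0.001156 K/W
R_silica brick = L/(kA) = 0.14/(1.56×36.2) = 0.002479 K/W
R_outer film = 1/(h_o·A) = 1/(8.08×36.2) = 0.003419 K/W
R_total = 0.007054 K/W
Q = ΔT / R_total = 794 / 0.007054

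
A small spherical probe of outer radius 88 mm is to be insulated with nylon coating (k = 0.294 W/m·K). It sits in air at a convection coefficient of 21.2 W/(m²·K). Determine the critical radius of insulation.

For a sphere r_cr = 2k/h = 2×0.294/21.2
r_cr = 27.7 mm; since the bare radius (88 mm) is above r_cr, any added insulation will reduce heat loss.

r_cr ≈ 27.7 mm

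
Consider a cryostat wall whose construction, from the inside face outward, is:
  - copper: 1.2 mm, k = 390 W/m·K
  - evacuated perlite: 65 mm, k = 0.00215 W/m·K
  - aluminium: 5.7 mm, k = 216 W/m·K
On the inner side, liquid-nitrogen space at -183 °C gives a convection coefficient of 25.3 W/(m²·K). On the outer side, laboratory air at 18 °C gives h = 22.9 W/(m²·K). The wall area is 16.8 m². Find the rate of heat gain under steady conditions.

Using the resistance-network approach (series):
R_inner film = 1/(h_i·A) = 1/(25.3×16.8) = 0.002353 K/W
R_copper = L/(kA) = 0.0012/(390×16.8) = 1.832×10^-7 K/W
R_evacuated perlite = L/(kA) = 0.065/(0.00215×16.8) = 1.8 K/W
R_aluminium = L/(kA) = 0.0057/(216×16.8) = 1.571×10^-6 K/W
R_outer film = 1/(h_o·A) = 1/(22.9×16.8) = 0.002599 K/W
R_total = 1.805 K/W
Q = ΔT / R_total = 201 / 1.805

Q ≈ 111 W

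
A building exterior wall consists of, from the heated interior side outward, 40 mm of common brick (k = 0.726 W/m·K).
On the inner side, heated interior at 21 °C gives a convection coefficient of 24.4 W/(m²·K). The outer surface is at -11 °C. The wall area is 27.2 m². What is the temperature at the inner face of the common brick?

T ≈ 7.35 °C

Model the wall as resistances in series:
R_inner film = 1/(h_i·A) = 1/(24.4×27.2) = 0.001507 K/W
R_common brick = L/(kA) = 0.04/(0.726×27.2) = 0.002026 K/W
R_total = 0.003532 K/W;  Q = ΔT/R_total = 32/0.003532 = 9059 W
T_interface = T_inner − Q·ΣR(inner→interface) = 21 − 9060×0.001507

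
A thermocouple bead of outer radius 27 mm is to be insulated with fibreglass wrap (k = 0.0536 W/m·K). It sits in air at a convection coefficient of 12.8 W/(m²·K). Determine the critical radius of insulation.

For a sphere r_cr = 2k/h = 2×0.0536/12.8
r_cr = 8.38 mm; since the bare radius (27 mm) is above r_cr, any added insulation will reduce heat loss.

r_cr ≈ 8.38 mm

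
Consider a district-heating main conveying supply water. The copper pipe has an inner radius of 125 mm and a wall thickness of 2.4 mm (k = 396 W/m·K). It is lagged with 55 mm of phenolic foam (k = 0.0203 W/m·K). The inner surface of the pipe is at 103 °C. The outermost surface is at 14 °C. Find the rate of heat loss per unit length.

q′ ≈ 31.6 W/m

Cylindrical conduction, so R = ln(r₂/r₁)/(2πkL) per layer, in series:
R_copper pipe wall = ln(127.4/125)/(2π×396×1) = 7.643×10^-6 K/W
R_phenolic foam = ln(182.4/127.4)/(2π×0.0203×1) = 2.814 K/W
R_total = 2.814 K/W
Q = ΔT/R_total = 89/2.814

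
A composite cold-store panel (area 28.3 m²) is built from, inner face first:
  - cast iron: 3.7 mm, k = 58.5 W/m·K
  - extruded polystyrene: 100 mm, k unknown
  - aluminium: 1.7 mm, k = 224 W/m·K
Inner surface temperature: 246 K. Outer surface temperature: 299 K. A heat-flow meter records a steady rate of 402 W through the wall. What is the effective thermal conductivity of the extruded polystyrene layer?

Treating each layer as a thermal resistance in series:
R_cast iron = L/(kA) = 0.0037/(58.5×28.3) = 2.235×10^-6 K/W
R_aluminium = L/(kA) = 0.0017/(224×28.3) = 2.682×10^-7 K/W
Sum of known resistances R_other = 2.503×10^-6 K/W
Total R = ΔT/Q = 53/402 = 0.1318 K/W
R_extruded polystyrene = R_total − R_other = 0.1318 K/W
k = L/(R·A) = 0.1/(0.1318×28.3)

k ≈ 0.0268 W/(m·K)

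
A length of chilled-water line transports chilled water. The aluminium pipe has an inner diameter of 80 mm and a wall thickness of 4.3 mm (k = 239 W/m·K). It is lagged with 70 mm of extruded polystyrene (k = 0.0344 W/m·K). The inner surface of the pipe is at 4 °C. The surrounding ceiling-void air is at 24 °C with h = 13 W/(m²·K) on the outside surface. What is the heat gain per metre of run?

q′ ≈ 4.45 W/m

Treating each annulus and film as a series resistance:
R_aluminium pipe wall = ln(44.3/40)/(2π×239×1) = 6.799×10^-5 K/W
R_extruded polystyrene = ln(114.3/44.3)/(2π×0.0344×1) = 4.385 K/W
R_outer film = 1/(h_o·2πr_oL) = 1/(13×2π×0.1143×1) = 0.1071 K/W
R_total = 4.492 K/W
Q = ΔT/R_total = 20/4.492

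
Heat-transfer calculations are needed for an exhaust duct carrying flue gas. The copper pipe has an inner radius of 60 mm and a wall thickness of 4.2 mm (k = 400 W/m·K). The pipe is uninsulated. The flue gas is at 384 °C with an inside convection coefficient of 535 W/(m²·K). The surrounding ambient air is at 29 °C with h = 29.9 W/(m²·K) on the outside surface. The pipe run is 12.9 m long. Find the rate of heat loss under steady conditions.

Q ≈ 52100 W

For a radial system each layer contributes R = ln(r_out/r_in)/(2πkL); films add R = 1/(hA).
R_inner film = 1/(h_i·2πr₁L) = 1/(535×2π×0.06×12.9) = 3.843×10^-4 K/W
R_copper pipe wall = ln(64.2/60)/(2π×400×12.9) = 2.087×10^-6 K/W
R_outer film = 1/(h_o·2πr_oL) = 1/(29.9×2π×0.0642×12.9) = 0.006427 K/W
R_total = 0.006814 K/W
Q = ΔT/R_total = 355/0.006814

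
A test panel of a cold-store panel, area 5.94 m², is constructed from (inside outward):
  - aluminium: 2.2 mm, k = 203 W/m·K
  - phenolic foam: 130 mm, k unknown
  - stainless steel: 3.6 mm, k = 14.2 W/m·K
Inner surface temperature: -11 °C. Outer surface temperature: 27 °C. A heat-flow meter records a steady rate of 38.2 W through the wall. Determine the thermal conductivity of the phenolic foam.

k ≈ 0.022 W/(m·K)

Using the resistance-network approach (series):
R_aluminium = L/(kA) = 0.0022/(203×5.94) = 1.824×10^-6 K/W
R_stainless steel = L/(kA) = 0.0036/(14.2×5.94) = 4.268×10^-5 K/W
Sum of known resistances R_other = 4.45×10^-5 K/W
Total R = ΔT/Q = 38/38.2 = 0.9948 K/W
R_phenolic foam = R_total − R_other = 0.9947 K/W
k = L/(R·A) = 0.13/(0.9947×5.94)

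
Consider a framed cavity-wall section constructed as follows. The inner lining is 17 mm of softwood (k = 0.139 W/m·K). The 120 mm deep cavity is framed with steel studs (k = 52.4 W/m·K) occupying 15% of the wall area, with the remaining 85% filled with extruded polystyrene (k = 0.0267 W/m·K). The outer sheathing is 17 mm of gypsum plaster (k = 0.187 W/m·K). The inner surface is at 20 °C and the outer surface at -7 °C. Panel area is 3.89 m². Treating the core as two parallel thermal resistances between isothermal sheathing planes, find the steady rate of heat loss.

Q ≈ 460 W

Sheathing layers in series; stud and cavity paths in parallel between them.
R_inner = 0.017/(0.139×3.89) = 0.03144 K/W
R_stud  = 0.12/(52.4×0.15×3.89) = 0.003925 K/W
R_cav   = 0.12/(0.0267×0.85×3.89) = 1.359 K/W
1/R_core = 1/R_stud + 1/R_cav → R_core = 0.003913 K/W
R_outer = 0.017/(0.187×3.89) = 0.02337 K/W
R_total = 0.05872 K/W
Q = ΔT/R_total = 27/0.05872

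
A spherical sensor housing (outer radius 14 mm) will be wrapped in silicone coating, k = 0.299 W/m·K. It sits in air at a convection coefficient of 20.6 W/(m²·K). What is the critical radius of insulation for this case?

r_cr ≈ 29 mm

For a sphere r_cr = 2k/h = 2×0.299/20.6
r_cr = 29 mm; since the bare radius (14 mm) is below r_cr, adding a thin layer of insulation will *increase* heat loss.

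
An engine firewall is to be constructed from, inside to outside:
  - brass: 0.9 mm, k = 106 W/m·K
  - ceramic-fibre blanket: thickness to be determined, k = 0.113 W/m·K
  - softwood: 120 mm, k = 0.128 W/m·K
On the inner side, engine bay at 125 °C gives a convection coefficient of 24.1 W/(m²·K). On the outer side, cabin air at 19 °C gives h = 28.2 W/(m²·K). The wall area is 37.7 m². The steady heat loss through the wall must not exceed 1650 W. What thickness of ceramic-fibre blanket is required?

L ≈ 159 mm

Treating each layer as a thermal resistance in series:
R_inner film = 1/(h_i·A) = 1/(24.1×37.7) = 0.001101 K/W
R_brass = L/(kA) = 0.0009/(106×37.7) = 2.252×10^-7 K/W
R_softwood = L/(kA) = 0.12/(0.128×37.7) = 0.02487 K/W
R_outer film = 1/(h_o·A) = 1/(28.2×37.7) = 9.406×10^-4 K/W
Sum of the known resistances R_other = 0.02691 K/W
Required total resistance R_tot = ΔT/Q_allow = 106/1650 = 0.06424 K/W
R_ceramic-fibre blanket = R_tot − R_other = 0.03733 K/W
L = R·k·A = 0.03733×0.113×37.7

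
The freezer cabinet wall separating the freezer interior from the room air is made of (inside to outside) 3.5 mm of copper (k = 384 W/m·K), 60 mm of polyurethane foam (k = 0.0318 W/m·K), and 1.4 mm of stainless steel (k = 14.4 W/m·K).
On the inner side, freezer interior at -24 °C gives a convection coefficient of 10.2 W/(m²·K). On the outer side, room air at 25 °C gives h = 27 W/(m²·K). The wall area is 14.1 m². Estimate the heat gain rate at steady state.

Treating each layer as a thermal resistance in series:
R_inner film = 1/(h_i·A) = 1/(10.2×14.1) = 0.006953 K/W
R_copper = L/(kA) = 0.0035/(384×14.1) = 6.464×10^-7 K/W
R_polyurethane foam = L/(kA) = 0.06/(0.0318×14.1) = 0.1338 K/W
R_stainless steel = L/(kA) = 0.0014/(14.4×14.1) = 6.895×10^-6 K/W
R_outer film = 1/(h_o·A) = 1/(27×14.1) = 0.002627 K/W
R_total = 0.1434 K/W
Q = ΔT / R_total = 49 / 0.1434

Q ≈ 342 W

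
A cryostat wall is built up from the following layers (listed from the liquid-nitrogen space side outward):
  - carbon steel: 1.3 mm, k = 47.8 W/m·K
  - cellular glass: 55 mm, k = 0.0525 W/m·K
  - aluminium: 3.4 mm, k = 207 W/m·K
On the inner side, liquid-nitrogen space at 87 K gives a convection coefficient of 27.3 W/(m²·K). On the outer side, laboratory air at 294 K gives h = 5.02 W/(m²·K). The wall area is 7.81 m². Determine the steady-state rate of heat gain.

Using the resistance-network approach (series):
R_inner film = 1/(h_i·A) = 1/(27.3×7.81) = 0.00469 K/W
R_carbon steel = L/(kA) = 0.0013/(47.8×7.81) = 3.482×10^-6 K/W
R_cellular glass = L/(kA) = 0.055/(0.0525×7.81) = 0.1341 K/W
R_aluminium = L/(kA) = 0.0034/(207×7.81) = 2.103×10^-6 K/W
R_outer film = 1/(h_o·A) = 1/(5.02×7.81) = 0.02551 K/W
R_total = 0.1643 K/W
Q = ΔT / R_total = 207 / 0.1643

Q ≈ 1260 W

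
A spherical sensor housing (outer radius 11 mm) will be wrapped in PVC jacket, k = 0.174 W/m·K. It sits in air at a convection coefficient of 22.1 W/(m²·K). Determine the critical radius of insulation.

For a sphere r_cr = 2k/h = 2×0.174/22.1
r_cr = 15.7 mm; since the bare radius (11 mm) is below r_cr, adding a thin layer of insulation will *increase* heat loss.

r_cr ≈ 15.7 mm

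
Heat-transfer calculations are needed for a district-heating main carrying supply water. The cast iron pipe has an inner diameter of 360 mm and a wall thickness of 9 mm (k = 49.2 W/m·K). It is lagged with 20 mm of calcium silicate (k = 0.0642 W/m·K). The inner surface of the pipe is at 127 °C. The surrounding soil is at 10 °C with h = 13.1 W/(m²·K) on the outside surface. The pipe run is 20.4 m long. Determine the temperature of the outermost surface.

T ≈ 32.1 °C

Per-layer cylindrical resistances, series-summed:
R_cast iron pipe wall = ln(189/180)/(2π×49.2×20.4) = 7.737×10^-6 K/W
R_calcium silicate = ln(209/189)/(2π×0.0642×20.4) = 0.01222 K/W
R_outer film = 1/(h_o·2πr_oL) = 1/(13.1×2π×0.209×20.4) = 0.00285 K/W
R_total = 0.01508 K/W
Q = ΔT/R_total = 117/0.01508
Q = 7760 W
T_interface = T_inner − Q·ΣR(inner→interface) = 127 − 7760×0.01223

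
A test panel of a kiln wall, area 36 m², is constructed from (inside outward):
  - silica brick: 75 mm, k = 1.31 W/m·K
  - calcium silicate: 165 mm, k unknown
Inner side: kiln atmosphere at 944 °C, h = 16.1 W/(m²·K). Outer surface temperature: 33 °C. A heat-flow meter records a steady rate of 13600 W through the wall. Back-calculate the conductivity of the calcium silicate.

Treating each layer as a thermal resistance in series:
R_inner film = 1/(h_i·A) = 1/(16.1×36) = 0.001725 K/W
R_silica brick = L/(kA) = 0.075/(1.31×36) = 0.00159 K/W
Sum of known resistances R_other = 0.003316 K/W
Total R = ΔT/Q = 911/13600 = 0.06699 K/W
R_calcium silicate = R_total − R_other = 0.06367 K/W
k = L/(R·A) = 0.165/(0.06367×36)

k ≈ 0.072 W/(m·K)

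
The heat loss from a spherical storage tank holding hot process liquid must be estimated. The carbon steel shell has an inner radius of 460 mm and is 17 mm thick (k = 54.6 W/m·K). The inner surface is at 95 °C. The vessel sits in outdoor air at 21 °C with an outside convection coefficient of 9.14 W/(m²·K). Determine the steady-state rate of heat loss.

Radial (spherical) resistances in series:
R_carbon steel shell = (1/0.46 − 1/0.477)/(4π×54.6) = 1.129×10^-4 K/W
R_outer film = 1/(h·4πr_o²) = 1/(9.14×4π×0.477²) = 0.03827 K/W
R_total = 0.03838 K/W
Q = ΔT/R_total = 74/0.03838

Q ≈ 1930 W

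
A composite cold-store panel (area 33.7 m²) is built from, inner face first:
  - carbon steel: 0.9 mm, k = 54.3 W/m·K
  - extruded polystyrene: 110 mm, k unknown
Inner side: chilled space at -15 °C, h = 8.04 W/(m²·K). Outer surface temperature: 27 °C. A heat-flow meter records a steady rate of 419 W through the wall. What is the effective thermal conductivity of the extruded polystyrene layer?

k ≈ 0.0338 W/(m·K)

Model the wall as resistances in series:
R_inner film = 1/(h_i·A) = 1/(8.04×33.7) = 0.003691 K/W
R_carbon steel = L/(kA) = 0.0009/(54.3×33.7) = 4.918×10^-7 K/W
Sum of known resistances R_other = 0.003691 K/W
Total R = ΔT/Q = 42/419 = 0.1002 K/W
R_extruded polystyrene = R_total − R_other = 0.09655 K/W
k = L/(R·A) = 0.11/(0.09655×33.7)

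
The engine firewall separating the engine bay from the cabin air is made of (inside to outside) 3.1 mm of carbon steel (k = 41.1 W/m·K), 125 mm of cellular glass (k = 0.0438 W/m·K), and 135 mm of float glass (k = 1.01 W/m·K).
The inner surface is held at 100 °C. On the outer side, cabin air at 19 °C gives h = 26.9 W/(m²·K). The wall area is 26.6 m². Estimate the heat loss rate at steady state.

Q ≈ 712 W

Treating each layer as a thermal resistance in series:
R_carbon steel = L/(kA) = 0.0031/(41.1×26.6) = 2.836×10^-6 K/W
R_cellular glass = L/(kA) = 0.125/(0.0438×26.6) = 0.1073 K/W
R_float glass = L/(kA) = 0.135/(1.01×26.6) = 0.005025 K/W
R_outer film = 1/(h_o·A) = 1/(26.9×26.6) = 0.001398 K/W
R_total = 0.1137 K/W
Q = ΔT / R_total = 81 / 0.1137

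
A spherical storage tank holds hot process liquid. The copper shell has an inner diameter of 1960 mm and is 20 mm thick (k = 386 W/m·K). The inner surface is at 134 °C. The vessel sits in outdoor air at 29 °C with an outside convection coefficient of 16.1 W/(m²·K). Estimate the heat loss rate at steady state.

Q ≈ 21200 W

Radial (spherical) resistances in series:
R_copper shell = (1/0.98 − 1/1)/(4π×386) = 4.207×10^-6 K/W
R_outer film = 1/(h·4πr_o²) = 1/(16.1×4π×1²) = 0.004943 K/W
R_total = 0.004947 K/W
Q = ΔT/R_total = 105/0.004947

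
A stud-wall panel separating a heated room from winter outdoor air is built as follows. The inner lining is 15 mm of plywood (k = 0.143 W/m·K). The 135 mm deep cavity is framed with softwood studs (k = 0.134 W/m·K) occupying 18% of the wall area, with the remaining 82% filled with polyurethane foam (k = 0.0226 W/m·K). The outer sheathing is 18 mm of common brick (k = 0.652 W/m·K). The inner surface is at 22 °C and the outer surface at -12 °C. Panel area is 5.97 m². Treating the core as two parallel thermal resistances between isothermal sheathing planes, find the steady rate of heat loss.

Q ≈ 61.6 W

Sheathing layers in series; stud and cavity paths in parallel between them.
R_inner = 0.015/(0.143×5.97) = 0.01757 K/W
R_stud  = 0.135/(0.134×0.18×5.97) = 0.9375 K/W
R_cav   = 0.135/(0.0226×0.82×5.97) = 1.22 K/W
1/R_core = 1/R_stud + 1/R_cav → R_core = 0.5302 K/W
R_outer = 0.018/(0.652×5.97) = 0.004624 K/W
R_total = 0.5524 K/W
Q = ΔT/R_total = 34/0.5524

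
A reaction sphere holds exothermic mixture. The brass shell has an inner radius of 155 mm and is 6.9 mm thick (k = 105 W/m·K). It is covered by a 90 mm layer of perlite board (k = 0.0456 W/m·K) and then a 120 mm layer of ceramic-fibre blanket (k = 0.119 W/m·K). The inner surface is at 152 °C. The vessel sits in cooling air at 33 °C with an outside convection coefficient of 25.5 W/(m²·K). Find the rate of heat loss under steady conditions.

Q ≈ 25.2 W

Spherical conduction: R = (1/r_in − 1/r_out)/(4πk) per layer; series-sum.
R_brass shell = (1/0.155 − 1/0.1619)/(4π×105) = 2.084×10^-4 K/W
R_perlite board = (1/0.1619 − 1/0.2519)/(4π×0.0456) = 3.851 K/W
R_ceramic-fibre blanket = (1/0.2519 − 1/0.3719)/(4π×0.119) = 0.8566 K/W
R_outer film = 1/(h·4πr_o²) = 1/(25.5×4π×0.3719²) = 0.02256 K/W
R_total = 4.731 K/W
Q = ΔT/R_total = 119/4.731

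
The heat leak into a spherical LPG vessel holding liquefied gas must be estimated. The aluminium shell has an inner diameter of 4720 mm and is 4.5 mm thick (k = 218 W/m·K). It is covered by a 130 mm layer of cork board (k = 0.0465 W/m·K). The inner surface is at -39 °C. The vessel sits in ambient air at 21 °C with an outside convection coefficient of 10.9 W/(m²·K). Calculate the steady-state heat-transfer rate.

For a spherical shell R = (1/r₁ − 1/r₂)/(4πk); film R = 1/(h·4πr²). In series:
R_aluminium shell = (1/2.36 − 1/2.3645)/(4π×218) = 2.944×10^-7 K/W
R_cork board = (1/2.3645 − 1/2.4945)/(4π×0.0465) = 0.03772 K/W
R_outer film = 1/(h·4πr_o²) = 1/(10.9×4π×2.4945²) = 0.001173 K/W
R_total = 0.03889 K/W
Q = ΔT/R_total = 60/0.03889

Q ≈ 1540 W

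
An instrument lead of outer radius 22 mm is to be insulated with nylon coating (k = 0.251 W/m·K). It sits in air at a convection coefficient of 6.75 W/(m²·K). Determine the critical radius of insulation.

r_cr ≈ 37.2 mm

For a cylinder r_cr = k/h = 0.251/6.75
r_cr = 37.2 mm; since the bare radius (22 mm) is below r_cr, adding a thin layer of insulation will *increase* heat loss.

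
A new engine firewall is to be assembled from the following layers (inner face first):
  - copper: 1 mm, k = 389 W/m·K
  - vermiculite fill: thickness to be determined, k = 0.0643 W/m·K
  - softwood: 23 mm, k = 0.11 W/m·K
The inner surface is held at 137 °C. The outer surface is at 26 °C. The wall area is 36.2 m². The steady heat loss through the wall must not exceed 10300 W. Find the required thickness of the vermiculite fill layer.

Thermal resistances in series:
R_copper = L/(kA) = 0.001/(389×36.2) = 7.101×10^-8 K/W
R_softwood = L/(kA) = 0.023/(0.11×36.2) = 0.005776 K/W
Sum of the known resistances R_other = 0.005776 K/W
Required total resistance R_tot = ΔT/Q_allow = 111/10300 = 0.01078 K/W
R_vermiculite fill = R_tot − R_other = 0.005001 K/W
L = R·k·A = 0.005001×0.0643×36.2

L ≈ 11.6 mm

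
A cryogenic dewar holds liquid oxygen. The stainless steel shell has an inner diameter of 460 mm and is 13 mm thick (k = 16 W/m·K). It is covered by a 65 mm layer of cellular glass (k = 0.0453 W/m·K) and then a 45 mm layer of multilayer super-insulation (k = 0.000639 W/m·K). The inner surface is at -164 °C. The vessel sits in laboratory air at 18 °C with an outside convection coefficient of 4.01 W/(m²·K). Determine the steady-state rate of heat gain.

Q ≈ 3.42 W

For a spherical shell R = (1/r₁ − 1/r₂)/(4πk); film R = 1/(h·4πr²). In series:
R_stainless steel shell = (1/0.23 − 1/0.243)/(4π×16) = 0.001157 K/W
R_cellular glass = (1/0.243 − 1/0.308)/(4π×0.0453) = 1.526 K/W
R_multilayer super-insulation = (1/0.308 − 1/0.353)/(4π×0.000639) = 51.54 K/W
R_outer film = 1/(h·4πr_o²) = 1/(4.01×4π×0.353²) = 0.1593 K/W
R_total = 53.23 K/W
Q = ΔT/R_total = 182/53.23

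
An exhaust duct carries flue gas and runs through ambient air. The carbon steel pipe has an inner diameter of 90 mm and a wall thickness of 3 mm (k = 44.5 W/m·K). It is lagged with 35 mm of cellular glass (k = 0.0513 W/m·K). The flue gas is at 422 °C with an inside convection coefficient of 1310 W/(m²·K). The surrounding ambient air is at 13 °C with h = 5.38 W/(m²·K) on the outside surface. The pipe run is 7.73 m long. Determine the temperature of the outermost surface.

T ≈ 83.8 °C

Treating each annulus and film as a series resistance:
R_inner film = 1/(h_i·2πr₁L) = 1/(1310×2π×0.045×7.73) = 3.493×10^-4 K/W
R_carbon steel pipe wall = ln(48/45)/(2π×44.5×7.73) = 2.986×10^-5 K/W
R_cellular glass = ln(83/48)/(2π×0.0513×7.73) = 0.2198 K/W
R_outer film = 1/(h_o·2πr_oL) = 1/(5.38×2π×0.083×7.73) = 0.04611 K/W
R_total = 0.2663 K/W
Q = ΔT/R_total = 409/0.2663
Q = 1540 W
T_interface = T_inner − Q·ΣR(inner→interface) = 422 − 1540×0.2202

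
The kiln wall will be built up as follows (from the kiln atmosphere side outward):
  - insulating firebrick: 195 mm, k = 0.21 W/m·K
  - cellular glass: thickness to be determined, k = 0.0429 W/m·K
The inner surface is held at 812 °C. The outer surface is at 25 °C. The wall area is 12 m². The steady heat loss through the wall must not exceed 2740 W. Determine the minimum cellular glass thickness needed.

L ≈ 108 mm

Using the resistance-network approach (series):
R_insulating firebrick = L/(kA) = 0.195/(0.21×12) = 0.07738 K/W
Sum of the known resistances R_other = 0.07738 K/W
Required total resistance R_tot = ΔT/Q_allow = 787/2740 = 0.2872 K/W
R_cellular glass = R_tot − R_other = 0.2098 K/W
L = R·k·A = 0.2098×0.0429×12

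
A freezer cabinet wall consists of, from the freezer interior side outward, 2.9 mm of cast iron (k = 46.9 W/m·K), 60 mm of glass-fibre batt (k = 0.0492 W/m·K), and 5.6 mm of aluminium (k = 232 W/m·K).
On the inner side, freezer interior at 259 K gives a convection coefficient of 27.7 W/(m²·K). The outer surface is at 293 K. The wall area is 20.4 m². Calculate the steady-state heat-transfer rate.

Q ≈ 552 W

Using the resistance-network approach (series):
R_inner film = 1/(h_i·A) = 1/(27.7×20.4) = 0.00177 K/W
R_cast iron = L/(kA) = 0.0029/(46.9×20.4) = 3.031×10^-6 K/W
R_glass-fibre batt = L/(kA) = 0.06/(0.0492×20.4) = 0.05978 K/W
R_aluminium = L/(kA) = 0.0056/(232×20.4) = 1.183×10^-6 K/W
R_total = 0.06155 K/W
Q = ΔT / R_total = 34 / 0.06155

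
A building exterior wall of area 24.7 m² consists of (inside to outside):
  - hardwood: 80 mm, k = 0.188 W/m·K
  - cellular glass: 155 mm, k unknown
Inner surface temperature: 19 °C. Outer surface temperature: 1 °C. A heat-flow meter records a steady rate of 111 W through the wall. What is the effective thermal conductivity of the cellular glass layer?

k ≈ 0.0433 W/(m·K)

Using the resistance-network approach (series):
R_hardwood = L/(kA) = 0.08/(0.188×24.7) = 0.01723 K/W
Sum of known resistances R_other = 0.01723 K/W
Total R = ΔT/Q = 18/111 = 0.1622 K/W
R_cellular glass = R_total − R_other = 0.1449 K/W
k = L/(R·A) = 0.155/(0.1449×24.7)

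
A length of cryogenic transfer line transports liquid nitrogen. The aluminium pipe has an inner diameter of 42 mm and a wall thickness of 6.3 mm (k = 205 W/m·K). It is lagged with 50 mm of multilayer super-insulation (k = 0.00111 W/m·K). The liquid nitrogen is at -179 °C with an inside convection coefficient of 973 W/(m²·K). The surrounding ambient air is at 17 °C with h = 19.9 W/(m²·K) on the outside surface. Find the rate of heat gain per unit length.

q′ ≈ 1.31 W/m

Per-layer cylindrical resistances, series-summed:
R_inner film = 1/(h_i·2πr₁L) = 1/(973×2π×0.021×1) = 0.007789 K/W
R_aluminium pipe wall = ln(27.3/21)/(2π×205×1) = 2.037×10^-4 K/W
R_multilayer super-insulation = ln(77.3/27.3)/(2π×0.00111×1) = 149.2 K/W
R_outer film = 1/(h_o·2πr_oL) = 1/(19.9×2π×0.0773×1) = 0.1035 K/W
R_total = 149.3 K/W
Q = ΔT/R_total = 196/149.3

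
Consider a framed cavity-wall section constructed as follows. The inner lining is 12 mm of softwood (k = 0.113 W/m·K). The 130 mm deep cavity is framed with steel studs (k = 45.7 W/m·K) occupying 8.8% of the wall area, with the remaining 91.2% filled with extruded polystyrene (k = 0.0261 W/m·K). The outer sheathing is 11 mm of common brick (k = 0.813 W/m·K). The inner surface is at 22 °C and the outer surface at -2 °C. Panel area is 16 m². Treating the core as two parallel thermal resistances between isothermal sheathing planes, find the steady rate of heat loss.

Q ≈ 2530 W

Sheathing layers in series; stud and cavity paths in parallel between them.
R_inner = 0.012/(0.113×16) = 0.006637 K/W
R_stud  = 0.13/(45.7×0.088×16) = 0.00202 K/W
R_cav   = 0.13/(0.0261×0.912×16) = 0.3413 K/W
1/R_core = 1/R_stud + 1/R_cav → R_core = 0.002008 K/W
R_outer = 0.011/(0.813×16) = 8.456×10^-4 K/W
R_total = 0.009491 K/W
Q = ΔT/R_total = 24/0.009491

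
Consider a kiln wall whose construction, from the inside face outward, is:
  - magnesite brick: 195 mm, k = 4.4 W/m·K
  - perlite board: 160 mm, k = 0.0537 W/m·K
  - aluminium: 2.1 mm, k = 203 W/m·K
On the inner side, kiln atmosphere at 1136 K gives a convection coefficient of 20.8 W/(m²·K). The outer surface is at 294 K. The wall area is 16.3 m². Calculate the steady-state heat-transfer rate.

Q ≈ 4470 W

Thermal resistances in series:
R_inner film = 1/(h_i·A) = 1/(20.8×16.3) = 0.00295 K/W
R_magnesite brick = L/(kA) = 0.195/(4.4×16.3) = 0.002719 K/W
R_perlite board = L/(kA) = 0.16/(0.0537×16.3) = 0.1828 K/W
R_aluminium = L/(kA) = 0.0021/(203×16.3) = 6.347×10^-7 K/W
R_total = 0.1885 K/W
Q = ΔT / R_total = 842 / 0.1885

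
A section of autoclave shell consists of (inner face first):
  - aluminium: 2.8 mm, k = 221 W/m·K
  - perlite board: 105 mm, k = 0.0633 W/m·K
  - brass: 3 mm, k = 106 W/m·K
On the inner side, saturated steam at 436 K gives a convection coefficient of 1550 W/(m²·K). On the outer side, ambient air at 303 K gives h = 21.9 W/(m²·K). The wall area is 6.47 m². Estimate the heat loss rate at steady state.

Model the wall as resistances in series:
R_inner film = 1/(h_i·A) = 1/(1550×6.47) = 9.972×10^-5 K/W
R_aluminium = L/(kA) = 0.0028/(221×6.47) = 1.958×10^-6 K/W
R_perlite board = L/(kA) = 0.105/(0.0633×6.47) = 0.2564 K/W
R_brass = L/(kA) = 0.003/(106×6.47) = 4.374×10^-6 K/W
R_outer film = 1/(h_o·A) = 1/(21.9×6.47) = 0.007058 K/W
R_total = 0.2635 K/W
Q = ΔT / R_total = 133 / 0.2635

Q ≈ 505 W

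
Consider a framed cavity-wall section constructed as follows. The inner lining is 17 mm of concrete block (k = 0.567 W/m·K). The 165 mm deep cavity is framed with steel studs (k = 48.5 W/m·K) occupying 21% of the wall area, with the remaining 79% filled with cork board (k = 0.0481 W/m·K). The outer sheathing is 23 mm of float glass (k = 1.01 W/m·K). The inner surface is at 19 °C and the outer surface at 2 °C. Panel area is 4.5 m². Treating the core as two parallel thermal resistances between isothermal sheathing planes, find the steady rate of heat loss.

Sheathing layers in series; stud and cavity paths in parallel between them.
R_inner = 0.017/(0.567×4.5) = 0.006663 K/W
R_stud  = 0.165/(48.5×0.21×4.5) = 0.0036 K/W
R_cav   = 0.165/(0.0481×0.79×4.5) = 0.9649 K/W
1/R_core = 1/R_stud + 1/R_cav → R_core = 0.003587 K/W
R_outer = 0.023/(1.01×4.5) = 0.005061 K/W
R_total = 0.01531 K/W
Q = ΔT/R_total = 17/0.01531

Q ≈ 1110 W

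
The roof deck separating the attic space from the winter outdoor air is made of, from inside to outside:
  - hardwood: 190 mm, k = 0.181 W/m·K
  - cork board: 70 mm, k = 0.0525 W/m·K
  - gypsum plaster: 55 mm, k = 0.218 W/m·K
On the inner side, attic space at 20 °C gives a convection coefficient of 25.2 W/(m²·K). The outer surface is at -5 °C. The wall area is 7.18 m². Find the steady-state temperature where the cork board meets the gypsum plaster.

Thermal resistances in series:
R_inner film = 1/(h_i·A) = 1/(25.2×7.18) = 0.005527 K/W
R_hardwood = L/(kA) = 0.19/(0.181×7.18) = 0.1462 K/W
R_cork board = L/(kA) = 0.07/(0.0525×7.18) = 0.1857 K/W
R_gypsum plaster = L/(kA) = 0.055/(0.218×7.18) = 0.03514 K/W
R_total = 0.3726 K/W;  Q = ΔT/R_total = 25/0.3726 = 67.1 W
T_interface = T_inner − Q·ΣR(inner→interface) = 20 − 67.1×0.3374

T ≈ -2.64 °C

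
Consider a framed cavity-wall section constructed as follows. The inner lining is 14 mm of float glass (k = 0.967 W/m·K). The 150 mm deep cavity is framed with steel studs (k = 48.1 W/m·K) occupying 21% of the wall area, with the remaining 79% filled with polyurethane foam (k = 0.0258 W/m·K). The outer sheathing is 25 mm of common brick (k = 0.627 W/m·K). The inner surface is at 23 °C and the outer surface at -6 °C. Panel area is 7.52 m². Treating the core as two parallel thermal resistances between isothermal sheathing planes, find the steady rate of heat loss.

Sheathing layers in series; stud and cavity paths in parallel between them.
R_inner = 0.014/(0.967×7.52) = 0.001925 K/W
R_stud  = 0.15/(48.1×0.21×7.52) = 0.001975 K/W
R_cav   = 0.15/(0.0258×0.79×7.52) = 0.9786 K/W
1/R_core = 1/R_stud + 1/R_cav → R_core = 0.001971 K/W
R_outer = 0.025/(0.627×7.52) = 0.005302 K/W
R_total = 0.009198 K/W
Q = ΔT/R_total = 29/0.009198

Q ≈ 3150 W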